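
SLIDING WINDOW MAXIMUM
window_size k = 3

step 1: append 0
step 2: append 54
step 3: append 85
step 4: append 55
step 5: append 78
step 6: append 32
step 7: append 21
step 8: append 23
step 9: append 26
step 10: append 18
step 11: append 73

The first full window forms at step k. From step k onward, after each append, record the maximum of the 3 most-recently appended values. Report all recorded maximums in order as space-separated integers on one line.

Answer: 85 85 85 78 78 32 26 26 73

Derivation:
step 1: append 0 -> window=[0] (not full yet)
step 2: append 54 -> window=[0, 54] (not full yet)
step 3: append 85 -> window=[0, 54, 85] -> max=85
step 4: append 55 -> window=[54, 85, 55] -> max=85
step 5: append 78 -> window=[85, 55, 78] -> max=85
step 6: append 32 -> window=[55, 78, 32] -> max=78
step 7: append 21 -> window=[78, 32, 21] -> max=78
step 8: append 23 -> window=[32, 21, 23] -> max=32
step 9: append 26 -> window=[21, 23, 26] -> max=26
step 10: append 18 -> window=[23, 26, 18] -> max=26
step 11: append 73 -> window=[26, 18, 73] -> max=73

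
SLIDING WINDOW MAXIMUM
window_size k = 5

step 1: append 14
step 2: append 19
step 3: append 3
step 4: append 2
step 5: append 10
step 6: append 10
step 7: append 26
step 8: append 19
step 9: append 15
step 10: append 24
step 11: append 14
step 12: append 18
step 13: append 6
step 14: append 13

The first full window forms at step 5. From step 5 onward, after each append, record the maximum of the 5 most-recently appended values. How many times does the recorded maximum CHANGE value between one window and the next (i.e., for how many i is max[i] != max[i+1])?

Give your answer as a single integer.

Answer: 2

Derivation:
step 1: append 14 -> window=[14] (not full yet)
step 2: append 19 -> window=[14, 19] (not full yet)
step 3: append 3 -> window=[14, 19, 3] (not full yet)
step 4: append 2 -> window=[14, 19, 3, 2] (not full yet)
step 5: append 10 -> window=[14, 19, 3, 2, 10] -> max=19
step 6: append 10 -> window=[19, 3, 2, 10, 10] -> max=19
step 7: append 26 -> window=[3, 2, 10, 10, 26] -> max=26
step 8: append 19 -> window=[2, 10, 10, 26, 19] -> max=26
step 9: append 15 -> window=[10, 10, 26, 19, 15] -> max=26
step 10: append 24 -> window=[10, 26, 19, 15, 24] -> max=26
step 11: append 14 -> window=[26, 19, 15, 24, 14] -> max=26
step 12: append 18 -> window=[19, 15, 24, 14, 18] -> max=24
step 13: append 6 -> window=[15, 24, 14, 18, 6] -> max=24
step 14: append 13 -> window=[24, 14, 18, 6, 13] -> max=24
Recorded maximums: 19 19 26 26 26 26 26 24 24 24
Changes between consecutive maximums: 2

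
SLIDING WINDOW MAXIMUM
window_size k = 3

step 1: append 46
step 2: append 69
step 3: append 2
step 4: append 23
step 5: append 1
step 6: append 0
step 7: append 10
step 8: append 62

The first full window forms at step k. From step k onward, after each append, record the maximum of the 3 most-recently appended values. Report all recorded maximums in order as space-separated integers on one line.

Answer: 69 69 23 23 10 62

Derivation:
step 1: append 46 -> window=[46] (not full yet)
step 2: append 69 -> window=[46, 69] (not full yet)
step 3: append 2 -> window=[46, 69, 2] -> max=69
step 4: append 23 -> window=[69, 2, 23] -> max=69
step 5: append 1 -> window=[2, 23, 1] -> max=23
step 6: append 0 -> window=[23, 1, 0] -> max=23
step 7: append 10 -> window=[1, 0, 10] -> max=10
step 8: append 62 -> window=[0, 10, 62] -> max=62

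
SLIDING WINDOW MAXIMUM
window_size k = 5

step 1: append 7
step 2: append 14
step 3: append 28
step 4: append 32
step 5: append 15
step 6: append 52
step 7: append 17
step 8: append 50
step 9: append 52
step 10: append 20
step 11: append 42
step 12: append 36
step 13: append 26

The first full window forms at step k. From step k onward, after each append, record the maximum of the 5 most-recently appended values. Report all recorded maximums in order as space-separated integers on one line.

step 1: append 7 -> window=[7] (not full yet)
step 2: append 14 -> window=[7, 14] (not full yet)
step 3: append 28 -> window=[7, 14, 28] (not full yet)
step 4: append 32 -> window=[7, 14, 28, 32] (not full yet)
step 5: append 15 -> window=[7, 14, 28, 32, 15] -> max=32
step 6: append 52 -> window=[14, 28, 32, 15, 52] -> max=52
step 7: append 17 -> window=[28, 32, 15, 52, 17] -> max=52
step 8: append 50 -> window=[32, 15, 52, 17, 50] -> max=52
step 9: append 52 -> window=[15, 52, 17, 50, 52] -> max=52
step 10: append 20 -> window=[52, 17, 50, 52, 20] -> max=52
step 11: append 42 -> window=[17, 50, 52, 20, 42] -> max=52
step 12: append 36 -> window=[50, 52, 20, 42, 36] -> max=52
step 13: append 26 -> window=[52, 20, 42, 36, 26] -> max=52

Answer: 32 52 52 52 52 52 52 52 52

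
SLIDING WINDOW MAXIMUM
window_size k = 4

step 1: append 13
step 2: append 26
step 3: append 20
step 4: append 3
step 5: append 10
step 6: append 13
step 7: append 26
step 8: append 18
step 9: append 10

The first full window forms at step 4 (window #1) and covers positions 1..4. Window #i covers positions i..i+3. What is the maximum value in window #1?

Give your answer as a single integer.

Answer: 26

Derivation:
step 1: append 13 -> window=[13] (not full yet)
step 2: append 26 -> window=[13, 26] (not full yet)
step 3: append 20 -> window=[13, 26, 20] (not full yet)
step 4: append 3 -> window=[13, 26, 20, 3] -> max=26
Window #1 max = 26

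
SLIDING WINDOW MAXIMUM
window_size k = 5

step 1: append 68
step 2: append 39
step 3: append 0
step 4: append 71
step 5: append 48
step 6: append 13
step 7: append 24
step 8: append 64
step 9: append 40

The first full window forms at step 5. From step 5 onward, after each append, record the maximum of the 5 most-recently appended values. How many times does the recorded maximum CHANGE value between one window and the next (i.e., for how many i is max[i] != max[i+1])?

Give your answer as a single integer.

Answer: 1

Derivation:
step 1: append 68 -> window=[68] (not full yet)
step 2: append 39 -> window=[68, 39] (not full yet)
step 3: append 0 -> window=[68, 39, 0] (not full yet)
step 4: append 71 -> window=[68, 39, 0, 71] (not full yet)
step 5: append 48 -> window=[68, 39, 0, 71, 48] -> max=71
step 6: append 13 -> window=[39, 0, 71, 48, 13] -> max=71
step 7: append 24 -> window=[0, 71, 48, 13, 24] -> max=71
step 8: append 64 -> window=[71, 48, 13, 24, 64] -> max=71
step 9: append 40 -> window=[48, 13, 24, 64, 40] -> max=64
Recorded maximums: 71 71 71 71 64
Changes between consecutive maximums: 1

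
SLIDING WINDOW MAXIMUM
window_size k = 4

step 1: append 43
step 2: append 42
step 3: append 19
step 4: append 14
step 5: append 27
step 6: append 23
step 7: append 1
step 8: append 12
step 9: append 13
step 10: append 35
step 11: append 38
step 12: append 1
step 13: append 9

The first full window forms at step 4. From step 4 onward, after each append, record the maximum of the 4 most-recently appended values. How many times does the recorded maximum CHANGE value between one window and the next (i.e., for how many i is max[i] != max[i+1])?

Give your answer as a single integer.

Answer: 5

Derivation:
step 1: append 43 -> window=[43] (not full yet)
step 2: append 42 -> window=[43, 42] (not full yet)
step 3: append 19 -> window=[43, 42, 19] (not full yet)
step 4: append 14 -> window=[43, 42, 19, 14] -> max=43
step 5: append 27 -> window=[42, 19, 14, 27] -> max=42
step 6: append 23 -> window=[19, 14, 27, 23] -> max=27
step 7: append 1 -> window=[14, 27, 23, 1] -> max=27
step 8: append 12 -> window=[27, 23, 1, 12] -> max=27
step 9: append 13 -> window=[23, 1, 12, 13] -> max=23
step 10: append 35 -> window=[1, 12, 13, 35] -> max=35
step 11: append 38 -> window=[12, 13, 35, 38] -> max=38
step 12: append 1 -> window=[13, 35, 38, 1] -> max=38
step 13: append 9 -> window=[35, 38, 1, 9] -> max=38
Recorded maximums: 43 42 27 27 27 23 35 38 38 38
Changes between consecutive maximums: 5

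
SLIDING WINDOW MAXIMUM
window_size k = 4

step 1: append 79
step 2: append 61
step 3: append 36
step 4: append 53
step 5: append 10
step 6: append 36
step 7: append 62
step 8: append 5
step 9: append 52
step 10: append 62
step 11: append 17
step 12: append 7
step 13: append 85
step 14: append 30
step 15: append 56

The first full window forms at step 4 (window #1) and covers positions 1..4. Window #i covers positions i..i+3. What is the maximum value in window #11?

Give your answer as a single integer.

step 1: append 79 -> window=[79] (not full yet)
step 2: append 61 -> window=[79, 61] (not full yet)
step 3: append 36 -> window=[79, 61, 36] (not full yet)
step 4: append 53 -> window=[79, 61, 36, 53] -> max=79
step 5: append 10 -> window=[61, 36, 53, 10] -> max=61
step 6: append 36 -> window=[36, 53, 10, 36] -> max=53
step 7: append 62 -> window=[53, 10, 36, 62] -> max=62
step 8: append 5 -> window=[10, 36, 62, 5] -> max=62
step 9: append 52 -> window=[36, 62, 5, 52] -> max=62
step 10: append 62 -> window=[62, 5, 52, 62] -> max=62
step 11: append 17 -> window=[5, 52, 62, 17] -> max=62
step 12: append 7 -> window=[52, 62, 17, 7] -> max=62
step 13: append 85 -> window=[62, 17, 7, 85] -> max=85
step 14: append 30 -> window=[17, 7, 85, 30] -> max=85
Window #11 max = 85

Answer: 85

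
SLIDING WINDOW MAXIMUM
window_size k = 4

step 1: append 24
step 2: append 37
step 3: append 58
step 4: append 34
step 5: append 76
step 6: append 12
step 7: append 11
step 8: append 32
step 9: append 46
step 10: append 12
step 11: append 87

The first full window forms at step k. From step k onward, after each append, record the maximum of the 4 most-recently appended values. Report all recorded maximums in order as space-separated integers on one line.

Answer: 58 76 76 76 76 46 46 87

Derivation:
step 1: append 24 -> window=[24] (not full yet)
step 2: append 37 -> window=[24, 37] (not full yet)
step 3: append 58 -> window=[24, 37, 58] (not full yet)
step 4: append 34 -> window=[24, 37, 58, 34] -> max=58
step 5: append 76 -> window=[37, 58, 34, 76] -> max=76
step 6: append 12 -> window=[58, 34, 76, 12] -> max=76
step 7: append 11 -> window=[34, 76, 12, 11] -> max=76
step 8: append 32 -> window=[76, 12, 11, 32] -> max=76
step 9: append 46 -> window=[12, 11, 32, 46] -> max=46
step 10: append 12 -> window=[11, 32, 46, 12] -> max=46
step 11: append 87 -> window=[32, 46, 12, 87] -> max=87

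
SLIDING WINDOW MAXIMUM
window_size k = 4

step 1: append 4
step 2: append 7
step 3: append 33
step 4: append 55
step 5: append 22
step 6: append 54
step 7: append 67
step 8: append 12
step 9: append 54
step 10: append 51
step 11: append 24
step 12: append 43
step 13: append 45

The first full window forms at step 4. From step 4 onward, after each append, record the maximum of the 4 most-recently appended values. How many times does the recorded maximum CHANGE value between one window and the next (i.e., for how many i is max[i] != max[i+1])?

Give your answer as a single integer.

Answer: 3

Derivation:
step 1: append 4 -> window=[4] (not full yet)
step 2: append 7 -> window=[4, 7] (not full yet)
step 3: append 33 -> window=[4, 7, 33] (not full yet)
step 4: append 55 -> window=[4, 7, 33, 55] -> max=55
step 5: append 22 -> window=[7, 33, 55, 22] -> max=55
step 6: append 54 -> window=[33, 55, 22, 54] -> max=55
step 7: append 67 -> window=[55, 22, 54, 67] -> max=67
step 8: append 12 -> window=[22, 54, 67, 12] -> max=67
step 9: append 54 -> window=[54, 67, 12, 54] -> max=67
step 10: append 51 -> window=[67, 12, 54, 51] -> max=67
step 11: append 24 -> window=[12, 54, 51, 24] -> max=54
step 12: append 43 -> window=[54, 51, 24, 43] -> max=54
step 13: append 45 -> window=[51, 24, 43, 45] -> max=51
Recorded maximums: 55 55 55 67 67 67 67 54 54 51
Changes between consecutive maximums: 3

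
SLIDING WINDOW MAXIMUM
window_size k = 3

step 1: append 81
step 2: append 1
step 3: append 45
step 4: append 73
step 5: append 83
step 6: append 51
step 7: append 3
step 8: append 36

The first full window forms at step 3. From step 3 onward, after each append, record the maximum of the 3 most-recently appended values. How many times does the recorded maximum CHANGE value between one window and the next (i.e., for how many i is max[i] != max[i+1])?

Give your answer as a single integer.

Answer: 3

Derivation:
step 1: append 81 -> window=[81] (not full yet)
step 2: append 1 -> window=[81, 1] (not full yet)
step 3: append 45 -> window=[81, 1, 45] -> max=81
step 4: append 73 -> window=[1, 45, 73] -> max=73
step 5: append 83 -> window=[45, 73, 83] -> max=83
step 6: append 51 -> window=[73, 83, 51] -> max=83
step 7: append 3 -> window=[83, 51, 3] -> max=83
step 8: append 36 -> window=[51, 3, 36] -> max=51
Recorded maximums: 81 73 83 83 83 51
Changes between consecutive maximums: 3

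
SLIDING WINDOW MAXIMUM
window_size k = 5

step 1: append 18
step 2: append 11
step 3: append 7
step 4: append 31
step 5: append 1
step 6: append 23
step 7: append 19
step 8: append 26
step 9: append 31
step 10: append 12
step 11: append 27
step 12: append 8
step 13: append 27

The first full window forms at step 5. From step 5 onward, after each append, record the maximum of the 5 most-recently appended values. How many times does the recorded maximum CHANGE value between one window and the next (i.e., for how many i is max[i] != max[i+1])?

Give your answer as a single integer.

Answer: 0

Derivation:
step 1: append 18 -> window=[18] (not full yet)
step 2: append 11 -> window=[18, 11] (not full yet)
step 3: append 7 -> window=[18, 11, 7] (not full yet)
step 4: append 31 -> window=[18, 11, 7, 31] (not full yet)
step 5: append 1 -> window=[18, 11, 7, 31, 1] -> max=31
step 6: append 23 -> window=[11, 7, 31, 1, 23] -> max=31
step 7: append 19 -> window=[7, 31, 1, 23, 19] -> max=31
step 8: append 26 -> window=[31, 1, 23, 19, 26] -> max=31
step 9: append 31 -> window=[1, 23, 19, 26, 31] -> max=31
step 10: append 12 -> window=[23, 19, 26, 31, 12] -> max=31
step 11: append 27 -> window=[19, 26, 31, 12, 27] -> max=31
step 12: append 8 -> window=[26, 31, 12, 27, 8] -> max=31
step 13: append 27 -> window=[31, 12, 27, 8, 27] -> max=31
Recorded maximums: 31 31 31 31 31 31 31 31 31
Changes between consecutive maximums: 0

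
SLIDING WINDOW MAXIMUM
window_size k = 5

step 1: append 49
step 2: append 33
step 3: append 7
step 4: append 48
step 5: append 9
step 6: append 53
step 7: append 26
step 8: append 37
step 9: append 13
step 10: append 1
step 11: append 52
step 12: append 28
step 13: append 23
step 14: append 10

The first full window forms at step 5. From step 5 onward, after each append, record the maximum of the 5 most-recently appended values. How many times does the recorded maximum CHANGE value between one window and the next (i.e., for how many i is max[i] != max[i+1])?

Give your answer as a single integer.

step 1: append 49 -> window=[49] (not full yet)
step 2: append 33 -> window=[49, 33] (not full yet)
step 3: append 7 -> window=[49, 33, 7] (not full yet)
step 4: append 48 -> window=[49, 33, 7, 48] (not full yet)
step 5: append 9 -> window=[49, 33, 7, 48, 9] -> max=49
step 6: append 53 -> window=[33, 7, 48, 9, 53] -> max=53
step 7: append 26 -> window=[7, 48, 9, 53, 26] -> max=53
step 8: append 37 -> window=[48, 9, 53, 26, 37] -> max=53
step 9: append 13 -> window=[9, 53, 26, 37, 13] -> max=53
step 10: append 1 -> window=[53, 26, 37, 13, 1] -> max=53
step 11: append 52 -> window=[26, 37, 13, 1, 52] -> max=52
step 12: append 28 -> window=[37, 13, 1, 52, 28] -> max=52
step 13: append 23 -> window=[13, 1, 52, 28, 23] -> max=52
step 14: append 10 -> window=[1, 52, 28, 23, 10] -> max=52
Recorded maximums: 49 53 53 53 53 53 52 52 52 52
Changes between consecutive maximums: 2

Answer: 2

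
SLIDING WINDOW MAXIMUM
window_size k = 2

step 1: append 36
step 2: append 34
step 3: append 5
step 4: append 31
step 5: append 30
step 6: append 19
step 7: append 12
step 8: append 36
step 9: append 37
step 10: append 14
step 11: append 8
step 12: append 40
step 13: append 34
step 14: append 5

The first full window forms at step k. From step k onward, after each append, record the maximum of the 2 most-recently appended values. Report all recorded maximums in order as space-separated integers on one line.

step 1: append 36 -> window=[36] (not full yet)
step 2: append 34 -> window=[36, 34] -> max=36
step 3: append 5 -> window=[34, 5] -> max=34
step 4: append 31 -> window=[5, 31] -> max=31
step 5: append 30 -> window=[31, 30] -> max=31
step 6: append 19 -> window=[30, 19] -> max=30
step 7: append 12 -> window=[19, 12] -> max=19
step 8: append 36 -> window=[12, 36] -> max=36
step 9: append 37 -> window=[36, 37] -> max=37
step 10: append 14 -> window=[37, 14] -> max=37
step 11: append 8 -> window=[14, 8] -> max=14
step 12: append 40 -> window=[8, 40] -> max=40
step 13: append 34 -> window=[40, 34] -> max=40
step 14: append 5 -> window=[34, 5] -> max=34

Answer: 36 34 31 31 30 19 36 37 37 14 40 40 34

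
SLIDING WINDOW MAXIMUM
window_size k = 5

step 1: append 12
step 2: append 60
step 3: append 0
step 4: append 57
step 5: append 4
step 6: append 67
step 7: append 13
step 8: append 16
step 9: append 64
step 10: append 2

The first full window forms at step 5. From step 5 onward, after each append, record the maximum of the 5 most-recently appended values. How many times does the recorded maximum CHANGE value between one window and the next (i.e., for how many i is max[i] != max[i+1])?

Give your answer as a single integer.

step 1: append 12 -> window=[12] (not full yet)
step 2: append 60 -> window=[12, 60] (not full yet)
step 3: append 0 -> window=[12, 60, 0] (not full yet)
step 4: append 57 -> window=[12, 60, 0, 57] (not full yet)
step 5: append 4 -> window=[12, 60, 0, 57, 4] -> max=60
step 6: append 67 -> window=[60, 0, 57, 4, 67] -> max=67
step 7: append 13 -> window=[0, 57, 4, 67, 13] -> max=67
step 8: append 16 -> window=[57, 4, 67, 13, 16] -> max=67
step 9: append 64 -> window=[4, 67, 13, 16, 64] -> max=67
step 10: append 2 -> window=[67, 13, 16, 64, 2] -> max=67
Recorded maximums: 60 67 67 67 67 67
Changes between consecutive maximums: 1

Answer: 1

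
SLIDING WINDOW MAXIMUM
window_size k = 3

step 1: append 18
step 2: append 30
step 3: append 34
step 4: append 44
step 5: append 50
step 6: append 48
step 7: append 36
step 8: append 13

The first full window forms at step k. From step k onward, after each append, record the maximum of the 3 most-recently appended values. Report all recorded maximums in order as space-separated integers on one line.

step 1: append 18 -> window=[18] (not full yet)
step 2: append 30 -> window=[18, 30] (not full yet)
step 3: append 34 -> window=[18, 30, 34] -> max=34
step 4: append 44 -> window=[30, 34, 44] -> max=44
step 5: append 50 -> window=[34, 44, 50] -> max=50
step 6: append 48 -> window=[44, 50, 48] -> max=50
step 7: append 36 -> window=[50, 48, 36] -> max=50
step 8: append 13 -> window=[48, 36, 13] -> max=48

Answer: 34 44 50 50 50 48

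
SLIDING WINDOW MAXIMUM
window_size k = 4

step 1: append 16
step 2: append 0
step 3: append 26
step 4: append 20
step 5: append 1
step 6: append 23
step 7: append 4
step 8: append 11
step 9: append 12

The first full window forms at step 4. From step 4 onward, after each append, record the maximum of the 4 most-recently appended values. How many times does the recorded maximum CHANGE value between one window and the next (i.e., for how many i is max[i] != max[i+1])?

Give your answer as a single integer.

step 1: append 16 -> window=[16] (not full yet)
step 2: append 0 -> window=[16, 0] (not full yet)
step 3: append 26 -> window=[16, 0, 26] (not full yet)
step 4: append 20 -> window=[16, 0, 26, 20] -> max=26
step 5: append 1 -> window=[0, 26, 20, 1] -> max=26
step 6: append 23 -> window=[26, 20, 1, 23] -> max=26
step 7: append 4 -> window=[20, 1, 23, 4] -> max=23
step 8: append 11 -> window=[1, 23, 4, 11] -> max=23
step 9: append 12 -> window=[23, 4, 11, 12] -> max=23
Recorded maximums: 26 26 26 23 23 23
Changes between consecutive maximums: 1

Answer: 1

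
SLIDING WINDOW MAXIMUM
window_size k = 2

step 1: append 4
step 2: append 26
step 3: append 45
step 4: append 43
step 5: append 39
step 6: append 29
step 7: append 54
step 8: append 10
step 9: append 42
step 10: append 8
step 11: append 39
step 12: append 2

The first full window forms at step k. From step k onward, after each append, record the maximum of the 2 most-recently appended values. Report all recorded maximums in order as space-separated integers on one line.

Answer: 26 45 45 43 39 54 54 42 42 39 39

Derivation:
step 1: append 4 -> window=[4] (not full yet)
step 2: append 26 -> window=[4, 26] -> max=26
step 3: append 45 -> window=[26, 45] -> max=45
step 4: append 43 -> window=[45, 43] -> max=45
step 5: append 39 -> window=[43, 39] -> max=43
step 6: append 29 -> window=[39, 29] -> max=39
step 7: append 54 -> window=[29, 54] -> max=54
step 8: append 10 -> window=[54, 10] -> max=54
step 9: append 42 -> window=[10, 42] -> max=42
step 10: append 8 -> window=[42, 8] -> max=42
step 11: append 39 -> window=[8, 39] -> max=39
step 12: append 2 -> window=[39, 2] -> max=39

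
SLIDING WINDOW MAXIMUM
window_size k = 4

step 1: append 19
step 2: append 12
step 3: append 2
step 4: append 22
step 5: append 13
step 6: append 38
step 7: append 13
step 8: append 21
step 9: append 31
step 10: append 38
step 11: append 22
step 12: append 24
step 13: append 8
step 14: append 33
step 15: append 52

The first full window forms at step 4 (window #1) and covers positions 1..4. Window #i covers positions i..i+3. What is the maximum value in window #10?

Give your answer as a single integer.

step 1: append 19 -> window=[19] (not full yet)
step 2: append 12 -> window=[19, 12] (not full yet)
step 3: append 2 -> window=[19, 12, 2] (not full yet)
step 4: append 22 -> window=[19, 12, 2, 22] -> max=22
step 5: append 13 -> window=[12, 2, 22, 13] -> max=22
step 6: append 38 -> window=[2, 22, 13, 38] -> max=38
step 7: append 13 -> window=[22, 13, 38, 13] -> max=38
step 8: append 21 -> window=[13, 38, 13, 21] -> max=38
step 9: append 31 -> window=[38, 13, 21, 31] -> max=38
step 10: append 38 -> window=[13, 21, 31, 38] -> max=38
step 11: append 22 -> window=[21, 31, 38, 22] -> max=38
step 12: append 24 -> window=[31, 38, 22, 24] -> max=38
step 13: append 8 -> window=[38, 22, 24, 8] -> max=38
Window #10 max = 38

Answer: 38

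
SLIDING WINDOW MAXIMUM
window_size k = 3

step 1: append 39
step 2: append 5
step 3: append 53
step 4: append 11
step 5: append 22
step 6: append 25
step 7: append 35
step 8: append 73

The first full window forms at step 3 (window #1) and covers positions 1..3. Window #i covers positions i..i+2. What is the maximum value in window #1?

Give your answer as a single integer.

Answer: 53

Derivation:
step 1: append 39 -> window=[39] (not full yet)
step 2: append 5 -> window=[39, 5] (not full yet)
step 3: append 53 -> window=[39, 5, 53] -> max=53
Window #1 max = 53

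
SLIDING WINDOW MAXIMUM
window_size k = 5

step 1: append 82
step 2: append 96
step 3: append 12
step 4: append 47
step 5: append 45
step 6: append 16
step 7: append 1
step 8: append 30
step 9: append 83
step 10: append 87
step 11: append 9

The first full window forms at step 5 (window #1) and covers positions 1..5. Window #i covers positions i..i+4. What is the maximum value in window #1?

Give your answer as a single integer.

step 1: append 82 -> window=[82] (not full yet)
step 2: append 96 -> window=[82, 96] (not full yet)
step 3: append 12 -> window=[82, 96, 12] (not full yet)
step 4: append 47 -> window=[82, 96, 12, 47] (not full yet)
step 5: append 45 -> window=[82, 96, 12, 47, 45] -> max=96
Window #1 max = 96

Answer: 96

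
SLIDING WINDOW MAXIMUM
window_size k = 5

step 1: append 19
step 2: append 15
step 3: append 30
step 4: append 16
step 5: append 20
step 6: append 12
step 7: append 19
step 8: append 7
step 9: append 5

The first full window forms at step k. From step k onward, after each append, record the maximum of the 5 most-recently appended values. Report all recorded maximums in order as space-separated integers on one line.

step 1: append 19 -> window=[19] (not full yet)
step 2: append 15 -> window=[19, 15] (not full yet)
step 3: append 30 -> window=[19, 15, 30] (not full yet)
step 4: append 16 -> window=[19, 15, 30, 16] (not full yet)
step 5: append 20 -> window=[19, 15, 30, 16, 20] -> max=30
step 6: append 12 -> window=[15, 30, 16, 20, 12] -> max=30
step 7: append 19 -> window=[30, 16, 20, 12, 19] -> max=30
step 8: append 7 -> window=[16, 20, 12, 19, 7] -> max=20
step 9: append 5 -> window=[20, 12, 19, 7, 5] -> max=20

Answer: 30 30 30 20 20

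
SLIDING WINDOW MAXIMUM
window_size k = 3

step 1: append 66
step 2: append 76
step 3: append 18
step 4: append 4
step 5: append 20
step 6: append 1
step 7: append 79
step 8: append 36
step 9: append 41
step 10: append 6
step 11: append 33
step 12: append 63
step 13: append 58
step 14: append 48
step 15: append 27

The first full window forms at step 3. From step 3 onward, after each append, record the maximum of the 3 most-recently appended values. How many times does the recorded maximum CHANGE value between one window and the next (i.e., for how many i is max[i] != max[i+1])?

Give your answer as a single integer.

Answer: 5

Derivation:
step 1: append 66 -> window=[66] (not full yet)
step 2: append 76 -> window=[66, 76] (not full yet)
step 3: append 18 -> window=[66, 76, 18] -> max=76
step 4: append 4 -> window=[76, 18, 4] -> max=76
step 5: append 20 -> window=[18, 4, 20] -> max=20
step 6: append 1 -> window=[4, 20, 1] -> max=20
step 7: append 79 -> window=[20, 1, 79] -> max=79
step 8: append 36 -> window=[1, 79, 36] -> max=79
step 9: append 41 -> window=[79, 36, 41] -> max=79
step 10: append 6 -> window=[36, 41, 6] -> max=41
step 11: append 33 -> window=[41, 6, 33] -> max=41
step 12: append 63 -> window=[6, 33, 63] -> max=63
step 13: append 58 -> window=[33, 63, 58] -> max=63
step 14: append 48 -> window=[63, 58, 48] -> max=63
step 15: append 27 -> window=[58, 48, 27] -> max=58
Recorded maximums: 76 76 20 20 79 79 79 41 41 63 63 63 58
Changes between consecutive maximums: 5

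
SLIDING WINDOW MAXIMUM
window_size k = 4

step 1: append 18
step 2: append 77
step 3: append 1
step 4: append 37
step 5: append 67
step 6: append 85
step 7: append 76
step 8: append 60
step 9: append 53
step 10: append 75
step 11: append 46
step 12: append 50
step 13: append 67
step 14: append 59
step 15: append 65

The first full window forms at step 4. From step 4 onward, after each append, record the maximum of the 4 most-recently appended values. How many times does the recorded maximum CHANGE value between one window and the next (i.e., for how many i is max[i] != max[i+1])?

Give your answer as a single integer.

Answer: 4

Derivation:
step 1: append 18 -> window=[18] (not full yet)
step 2: append 77 -> window=[18, 77] (not full yet)
step 3: append 1 -> window=[18, 77, 1] (not full yet)
step 4: append 37 -> window=[18, 77, 1, 37] -> max=77
step 5: append 67 -> window=[77, 1, 37, 67] -> max=77
step 6: append 85 -> window=[1, 37, 67, 85] -> max=85
step 7: append 76 -> window=[37, 67, 85, 76] -> max=85
step 8: append 60 -> window=[67, 85, 76, 60] -> max=85
step 9: append 53 -> window=[85, 76, 60, 53] -> max=85
step 10: append 75 -> window=[76, 60, 53, 75] -> max=76
step 11: append 46 -> window=[60, 53, 75, 46] -> max=75
step 12: append 50 -> window=[53, 75, 46, 50] -> max=75
step 13: append 67 -> window=[75, 46, 50, 67] -> max=75
step 14: append 59 -> window=[46, 50, 67, 59] -> max=67
step 15: append 65 -> window=[50, 67, 59, 65] -> max=67
Recorded maximums: 77 77 85 85 85 85 76 75 75 75 67 67
Changes between consecutive maximums: 4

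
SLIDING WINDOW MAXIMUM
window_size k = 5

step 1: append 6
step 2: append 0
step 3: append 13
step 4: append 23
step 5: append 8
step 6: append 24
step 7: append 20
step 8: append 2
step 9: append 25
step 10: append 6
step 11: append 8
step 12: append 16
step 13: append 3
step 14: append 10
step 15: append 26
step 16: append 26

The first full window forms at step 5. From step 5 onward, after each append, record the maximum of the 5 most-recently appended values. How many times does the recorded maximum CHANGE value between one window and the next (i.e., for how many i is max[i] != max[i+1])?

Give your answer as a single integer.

step 1: append 6 -> window=[6] (not full yet)
step 2: append 0 -> window=[6, 0] (not full yet)
step 3: append 13 -> window=[6, 0, 13] (not full yet)
step 4: append 23 -> window=[6, 0, 13, 23] (not full yet)
step 5: append 8 -> window=[6, 0, 13, 23, 8] -> max=23
step 6: append 24 -> window=[0, 13, 23, 8, 24] -> max=24
step 7: append 20 -> window=[13, 23, 8, 24, 20] -> max=24
step 8: append 2 -> window=[23, 8, 24, 20, 2] -> max=24
step 9: append 25 -> window=[8, 24, 20, 2, 25] -> max=25
step 10: append 6 -> window=[24, 20, 2, 25, 6] -> max=25
step 11: append 8 -> window=[20, 2, 25, 6, 8] -> max=25
step 12: append 16 -> window=[2, 25, 6, 8, 16] -> max=25
step 13: append 3 -> window=[25, 6, 8, 16, 3] -> max=25
step 14: append 10 -> window=[6, 8, 16, 3, 10] -> max=16
step 15: append 26 -> window=[8, 16, 3, 10, 26] -> max=26
step 16: append 26 -> window=[16, 3, 10, 26, 26] -> max=26
Recorded maximums: 23 24 24 24 25 25 25 25 25 16 26 26
Changes between consecutive maximums: 4

Answer: 4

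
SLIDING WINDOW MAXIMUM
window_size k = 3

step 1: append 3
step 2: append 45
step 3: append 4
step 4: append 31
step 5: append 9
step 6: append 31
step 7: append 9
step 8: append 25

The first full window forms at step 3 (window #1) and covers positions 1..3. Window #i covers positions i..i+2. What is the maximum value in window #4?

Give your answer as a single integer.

Answer: 31

Derivation:
step 1: append 3 -> window=[3] (not full yet)
step 2: append 45 -> window=[3, 45] (not full yet)
step 3: append 4 -> window=[3, 45, 4] -> max=45
step 4: append 31 -> window=[45, 4, 31] -> max=45
step 5: append 9 -> window=[4, 31, 9] -> max=31
step 6: append 31 -> window=[31, 9, 31] -> max=31
Window #4 max = 31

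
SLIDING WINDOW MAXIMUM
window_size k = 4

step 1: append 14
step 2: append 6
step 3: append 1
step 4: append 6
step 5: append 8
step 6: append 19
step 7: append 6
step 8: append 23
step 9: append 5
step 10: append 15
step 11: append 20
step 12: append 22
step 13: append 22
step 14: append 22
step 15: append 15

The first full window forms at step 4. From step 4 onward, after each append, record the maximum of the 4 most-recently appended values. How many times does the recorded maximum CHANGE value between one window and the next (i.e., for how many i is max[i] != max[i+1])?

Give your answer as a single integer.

step 1: append 14 -> window=[14] (not full yet)
step 2: append 6 -> window=[14, 6] (not full yet)
step 3: append 1 -> window=[14, 6, 1] (not full yet)
step 4: append 6 -> window=[14, 6, 1, 6] -> max=14
step 5: append 8 -> window=[6, 1, 6, 8] -> max=8
step 6: append 19 -> window=[1, 6, 8, 19] -> max=19
step 7: append 6 -> window=[6, 8, 19, 6] -> max=19
step 8: append 23 -> window=[8, 19, 6, 23] -> max=23
step 9: append 5 -> window=[19, 6, 23, 5] -> max=23
step 10: append 15 -> window=[6, 23, 5, 15] -> max=23
step 11: append 20 -> window=[23, 5, 15, 20] -> max=23
step 12: append 22 -> window=[5, 15, 20, 22] -> max=22
step 13: append 22 -> window=[15, 20, 22, 22] -> max=22
step 14: append 22 -> window=[20, 22, 22, 22] -> max=22
step 15: append 15 -> window=[22, 22, 22, 15] -> max=22
Recorded maximums: 14 8 19 19 23 23 23 23 22 22 22 22
Changes between consecutive maximums: 4

Answer: 4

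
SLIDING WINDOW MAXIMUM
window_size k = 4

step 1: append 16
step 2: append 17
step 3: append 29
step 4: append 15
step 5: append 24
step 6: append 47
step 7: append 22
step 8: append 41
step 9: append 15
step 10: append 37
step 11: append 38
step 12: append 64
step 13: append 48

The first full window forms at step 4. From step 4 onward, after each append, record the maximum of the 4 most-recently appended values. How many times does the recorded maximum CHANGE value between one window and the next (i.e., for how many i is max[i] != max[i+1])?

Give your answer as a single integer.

step 1: append 16 -> window=[16] (not full yet)
step 2: append 17 -> window=[16, 17] (not full yet)
step 3: append 29 -> window=[16, 17, 29] (not full yet)
step 4: append 15 -> window=[16, 17, 29, 15] -> max=29
step 5: append 24 -> window=[17, 29, 15, 24] -> max=29
step 6: append 47 -> window=[29, 15, 24, 47] -> max=47
step 7: append 22 -> window=[15, 24, 47, 22] -> max=47
step 8: append 41 -> window=[24, 47, 22, 41] -> max=47
step 9: append 15 -> window=[47, 22, 41, 15] -> max=47
step 10: append 37 -> window=[22, 41, 15, 37] -> max=41
step 11: append 38 -> window=[41, 15, 37, 38] -> max=41
step 12: append 64 -> window=[15, 37, 38, 64] -> max=64
step 13: append 48 -> window=[37, 38, 64, 48] -> max=64
Recorded maximums: 29 29 47 47 47 47 41 41 64 64
Changes between consecutive maximums: 3

Answer: 3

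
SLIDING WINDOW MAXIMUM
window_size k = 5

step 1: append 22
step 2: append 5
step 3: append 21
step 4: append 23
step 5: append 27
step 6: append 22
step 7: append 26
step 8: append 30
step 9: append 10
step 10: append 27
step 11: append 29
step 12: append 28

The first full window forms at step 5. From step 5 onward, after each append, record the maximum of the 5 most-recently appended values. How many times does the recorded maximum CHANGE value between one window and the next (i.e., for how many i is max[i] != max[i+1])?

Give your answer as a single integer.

Answer: 1

Derivation:
step 1: append 22 -> window=[22] (not full yet)
step 2: append 5 -> window=[22, 5] (not full yet)
step 3: append 21 -> window=[22, 5, 21] (not full yet)
step 4: append 23 -> window=[22, 5, 21, 23] (not full yet)
step 5: append 27 -> window=[22, 5, 21, 23, 27] -> max=27
step 6: append 22 -> window=[5, 21, 23, 27, 22] -> max=27
step 7: append 26 -> window=[21, 23, 27, 22, 26] -> max=27
step 8: append 30 -> window=[23, 27, 22, 26, 30] -> max=30
step 9: append 10 -> window=[27, 22, 26, 30, 10] -> max=30
step 10: append 27 -> window=[22, 26, 30, 10, 27] -> max=30
step 11: append 29 -> window=[26, 30, 10, 27, 29] -> max=30
step 12: append 28 -> window=[30, 10, 27, 29, 28] -> max=30
Recorded maximums: 27 27 27 30 30 30 30 30
Changes between consecutive maximums: 1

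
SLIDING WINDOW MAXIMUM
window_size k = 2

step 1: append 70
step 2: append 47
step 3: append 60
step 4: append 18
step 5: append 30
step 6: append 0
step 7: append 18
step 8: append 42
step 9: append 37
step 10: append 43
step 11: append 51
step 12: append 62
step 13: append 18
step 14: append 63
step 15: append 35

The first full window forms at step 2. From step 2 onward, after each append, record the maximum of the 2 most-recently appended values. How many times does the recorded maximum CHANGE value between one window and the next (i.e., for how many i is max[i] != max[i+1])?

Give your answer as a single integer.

step 1: append 70 -> window=[70] (not full yet)
step 2: append 47 -> window=[70, 47] -> max=70
step 3: append 60 -> window=[47, 60] -> max=60
step 4: append 18 -> window=[60, 18] -> max=60
step 5: append 30 -> window=[18, 30] -> max=30
step 6: append 0 -> window=[30, 0] -> max=30
step 7: append 18 -> window=[0, 18] -> max=18
step 8: append 42 -> window=[18, 42] -> max=42
step 9: append 37 -> window=[42, 37] -> max=42
step 10: append 43 -> window=[37, 43] -> max=43
step 11: append 51 -> window=[43, 51] -> max=51
step 12: append 62 -> window=[51, 62] -> max=62
step 13: append 18 -> window=[62, 18] -> max=62
step 14: append 63 -> window=[18, 63] -> max=63
step 15: append 35 -> window=[63, 35] -> max=63
Recorded maximums: 70 60 60 30 30 18 42 42 43 51 62 62 63 63
Changes between consecutive maximums: 8

Answer: 8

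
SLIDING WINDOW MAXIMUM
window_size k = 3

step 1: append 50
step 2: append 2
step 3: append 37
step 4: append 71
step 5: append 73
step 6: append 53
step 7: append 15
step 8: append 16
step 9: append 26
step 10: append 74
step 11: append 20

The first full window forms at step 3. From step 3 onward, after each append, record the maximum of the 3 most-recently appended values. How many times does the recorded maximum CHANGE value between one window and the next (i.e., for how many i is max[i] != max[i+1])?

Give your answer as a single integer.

Answer: 5

Derivation:
step 1: append 50 -> window=[50] (not full yet)
step 2: append 2 -> window=[50, 2] (not full yet)
step 3: append 37 -> window=[50, 2, 37] -> max=50
step 4: append 71 -> window=[2, 37, 71] -> max=71
step 5: append 73 -> window=[37, 71, 73] -> max=73
step 6: append 53 -> window=[71, 73, 53] -> max=73
step 7: append 15 -> window=[73, 53, 15] -> max=73
step 8: append 16 -> window=[53, 15, 16] -> max=53
step 9: append 26 -> window=[15, 16, 26] -> max=26
step 10: append 74 -> window=[16, 26, 74] -> max=74
step 11: append 20 -> window=[26, 74, 20] -> max=74
Recorded maximums: 50 71 73 73 73 53 26 74 74
Changes between consecutive maximums: 5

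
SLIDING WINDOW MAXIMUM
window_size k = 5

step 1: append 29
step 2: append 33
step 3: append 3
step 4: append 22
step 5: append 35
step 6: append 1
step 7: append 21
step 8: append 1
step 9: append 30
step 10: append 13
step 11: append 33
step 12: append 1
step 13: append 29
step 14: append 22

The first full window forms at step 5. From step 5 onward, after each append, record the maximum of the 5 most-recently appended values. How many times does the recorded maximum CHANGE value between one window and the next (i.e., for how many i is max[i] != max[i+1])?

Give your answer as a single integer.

Answer: 2

Derivation:
step 1: append 29 -> window=[29] (not full yet)
step 2: append 33 -> window=[29, 33] (not full yet)
step 3: append 3 -> window=[29, 33, 3] (not full yet)
step 4: append 22 -> window=[29, 33, 3, 22] (not full yet)
step 5: append 35 -> window=[29, 33, 3, 22, 35] -> max=35
step 6: append 1 -> window=[33, 3, 22, 35, 1] -> max=35
step 7: append 21 -> window=[3, 22, 35, 1, 21] -> max=35
step 8: append 1 -> window=[22, 35, 1, 21, 1] -> max=35
step 9: append 30 -> window=[35, 1, 21, 1, 30] -> max=35
step 10: append 13 -> window=[1, 21, 1, 30, 13] -> max=30
step 11: append 33 -> window=[21, 1, 30, 13, 33] -> max=33
step 12: append 1 -> window=[1, 30, 13, 33, 1] -> max=33
step 13: append 29 -> window=[30, 13, 33, 1, 29] -> max=33
step 14: append 22 -> window=[13, 33, 1, 29, 22] -> max=33
Recorded maximums: 35 35 35 35 35 30 33 33 33 33
Changes between consecutive maximums: 2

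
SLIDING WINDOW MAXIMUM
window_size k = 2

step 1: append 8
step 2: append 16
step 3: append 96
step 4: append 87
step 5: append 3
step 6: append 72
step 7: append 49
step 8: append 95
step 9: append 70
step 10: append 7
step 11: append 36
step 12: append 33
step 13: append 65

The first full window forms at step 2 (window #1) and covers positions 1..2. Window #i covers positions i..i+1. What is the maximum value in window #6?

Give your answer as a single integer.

step 1: append 8 -> window=[8] (not full yet)
step 2: append 16 -> window=[8, 16] -> max=16
step 3: append 96 -> window=[16, 96] -> max=96
step 4: append 87 -> window=[96, 87] -> max=96
step 5: append 3 -> window=[87, 3] -> max=87
step 6: append 72 -> window=[3, 72] -> max=72
step 7: append 49 -> window=[72, 49] -> max=72
Window #6 max = 72

Answer: 72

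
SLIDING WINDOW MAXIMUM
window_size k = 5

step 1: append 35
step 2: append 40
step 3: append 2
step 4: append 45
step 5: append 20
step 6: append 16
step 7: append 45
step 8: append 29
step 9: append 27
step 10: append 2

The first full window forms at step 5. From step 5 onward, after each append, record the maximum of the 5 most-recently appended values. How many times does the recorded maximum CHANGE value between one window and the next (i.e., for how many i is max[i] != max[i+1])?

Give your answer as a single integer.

step 1: append 35 -> window=[35] (not full yet)
step 2: append 40 -> window=[35, 40] (not full yet)
step 3: append 2 -> window=[35, 40, 2] (not full yet)
step 4: append 45 -> window=[35, 40, 2, 45] (not full yet)
step 5: append 20 -> window=[35, 40, 2, 45, 20] -> max=45
step 6: append 16 -> window=[40, 2, 45, 20, 16] -> max=45
step 7: append 45 -> window=[2, 45, 20, 16, 45] -> max=45
step 8: append 29 -> window=[45, 20, 16, 45, 29] -> max=45
step 9: append 27 -> window=[20, 16, 45, 29, 27] -> max=45
step 10: append 2 -> window=[16, 45, 29, 27, 2] -> max=45
Recorded maximums: 45 45 45 45 45 45
Changes between consecutive maximums: 0

Answer: 0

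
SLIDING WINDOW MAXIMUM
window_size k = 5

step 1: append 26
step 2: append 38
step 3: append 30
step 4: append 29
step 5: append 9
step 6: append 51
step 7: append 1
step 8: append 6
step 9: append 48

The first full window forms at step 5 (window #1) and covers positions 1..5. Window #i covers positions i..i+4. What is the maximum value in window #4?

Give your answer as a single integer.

step 1: append 26 -> window=[26] (not full yet)
step 2: append 38 -> window=[26, 38] (not full yet)
step 3: append 30 -> window=[26, 38, 30] (not full yet)
step 4: append 29 -> window=[26, 38, 30, 29] (not full yet)
step 5: append 9 -> window=[26, 38, 30, 29, 9] -> max=38
step 6: append 51 -> window=[38, 30, 29, 9, 51] -> max=51
step 7: append 1 -> window=[30, 29, 9, 51, 1] -> max=51
step 8: append 6 -> window=[29, 9, 51, 1, 6] -> max=51
Window #4 max = 51

Answer: 51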